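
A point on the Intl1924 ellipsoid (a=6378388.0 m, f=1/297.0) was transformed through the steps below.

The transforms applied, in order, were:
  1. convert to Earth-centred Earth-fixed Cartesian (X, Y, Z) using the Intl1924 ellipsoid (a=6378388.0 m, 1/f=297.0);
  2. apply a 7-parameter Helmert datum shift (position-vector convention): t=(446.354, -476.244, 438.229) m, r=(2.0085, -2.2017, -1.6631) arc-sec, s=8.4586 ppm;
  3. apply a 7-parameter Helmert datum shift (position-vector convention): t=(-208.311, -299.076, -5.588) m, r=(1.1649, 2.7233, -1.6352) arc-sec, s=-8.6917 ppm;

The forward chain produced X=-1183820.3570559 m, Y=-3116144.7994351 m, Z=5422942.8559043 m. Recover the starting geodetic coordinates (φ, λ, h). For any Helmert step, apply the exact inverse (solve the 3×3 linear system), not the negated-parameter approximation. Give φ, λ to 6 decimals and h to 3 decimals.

φ=58.597057°, λ=-110.810108°, h=2059.070 m

start: X=-1183820.3571, Y=-3116144.7994, Z=5422942.8559 m
→ Helmert⁻¹: X=-1183669.2318, Y=-3115851.5625, Z=5422997.5481
→ Helmert⁻¹: X=-1184022.5702, Y=-3115305.7117, Z=5422556.4259
→ geod (Bowring, a=6378388.000): φ=58.59705700°, λ=-110.81010800°, h=2059.0700 m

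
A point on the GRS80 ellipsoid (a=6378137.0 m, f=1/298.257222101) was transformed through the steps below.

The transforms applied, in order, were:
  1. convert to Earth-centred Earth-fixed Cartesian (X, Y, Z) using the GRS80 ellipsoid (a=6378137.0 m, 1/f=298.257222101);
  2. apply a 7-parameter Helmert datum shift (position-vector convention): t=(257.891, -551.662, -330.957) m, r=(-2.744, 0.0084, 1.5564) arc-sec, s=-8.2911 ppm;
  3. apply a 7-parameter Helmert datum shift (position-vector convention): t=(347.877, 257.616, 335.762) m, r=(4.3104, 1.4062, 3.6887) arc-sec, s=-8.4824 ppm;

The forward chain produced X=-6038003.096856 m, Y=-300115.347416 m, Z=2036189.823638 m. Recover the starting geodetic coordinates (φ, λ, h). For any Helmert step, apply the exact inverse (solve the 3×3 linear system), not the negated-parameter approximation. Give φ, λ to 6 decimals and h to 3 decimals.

φ=18.728746°, λ=-177.159167°, h=3871.294 m

start: X=-6038003.0969, Y=-300115.3474, Z=2036189.8236 m
→ Helmert⁻¹: X=-6038421.4422, Y=-300224.9806, Z=2035836.4380
→ Helmert⁻¹: X=-6038731.7450, Y=-299657.3250, Z=2036180.0449
→ geod (Bowring, a=6378137.000): φ=18.72874600°, λ=-177.15916700°, h=3871.2940 m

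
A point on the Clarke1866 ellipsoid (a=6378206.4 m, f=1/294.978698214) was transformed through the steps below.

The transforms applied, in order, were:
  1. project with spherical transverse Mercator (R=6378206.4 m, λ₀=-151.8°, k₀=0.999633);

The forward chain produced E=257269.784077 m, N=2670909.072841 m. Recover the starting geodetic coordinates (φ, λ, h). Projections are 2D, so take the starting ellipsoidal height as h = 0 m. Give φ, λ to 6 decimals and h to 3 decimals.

start: E=257269.7841, N=2670909.0728 m
→ tm⁻¹: φ=23.98097900°, λ=-149.27021600°

φ=23.980979°, λ=-149.270216°, h=0.000 m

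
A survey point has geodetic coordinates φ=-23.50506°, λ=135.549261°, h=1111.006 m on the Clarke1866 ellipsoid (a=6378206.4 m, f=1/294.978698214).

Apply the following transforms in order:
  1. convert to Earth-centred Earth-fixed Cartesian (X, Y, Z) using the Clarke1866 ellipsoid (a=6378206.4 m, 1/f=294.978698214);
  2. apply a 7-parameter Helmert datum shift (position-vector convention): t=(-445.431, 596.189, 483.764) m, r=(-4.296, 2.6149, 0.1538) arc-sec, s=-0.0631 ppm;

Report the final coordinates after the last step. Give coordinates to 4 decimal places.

X=-4178763.4229 m, Y=4099472.0678 m, Z=-2527954.9917 m

start: φ=-23.505060°, λ=135.549261°, h=1111.006 m
→ ECEF (a=6378206.400, f=1/294.978698214): X=-4178283.1456, Y=4098931.9136, Z=-2528406.5141
→ Helmert 7p (PV): X=-4178763.4229, Y=4099472.0678, Z=-2527954.9917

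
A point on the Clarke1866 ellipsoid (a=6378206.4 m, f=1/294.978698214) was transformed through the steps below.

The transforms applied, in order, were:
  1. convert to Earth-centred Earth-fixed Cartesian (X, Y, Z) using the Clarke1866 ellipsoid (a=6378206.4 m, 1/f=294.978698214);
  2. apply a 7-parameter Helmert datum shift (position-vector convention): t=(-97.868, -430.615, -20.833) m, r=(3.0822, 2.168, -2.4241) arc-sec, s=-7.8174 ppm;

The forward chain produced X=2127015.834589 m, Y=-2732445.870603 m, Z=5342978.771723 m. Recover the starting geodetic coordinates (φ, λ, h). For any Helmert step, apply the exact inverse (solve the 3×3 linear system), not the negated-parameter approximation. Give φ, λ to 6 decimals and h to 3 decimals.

start: X=2127015.8346, Y=-2732445.8706, Z=5342978.7717 m
→ Helmert⁻¹: X=2127106.2778, Y=-2731931.7729, Z=5343104.5540
→ geod (Bowring, a=6378206.400): φ=57.23367900°, λ=-52.09535900°, h=3896.1430 m

φ=57.233679°, λ=-52.095359°, h=3896.143 m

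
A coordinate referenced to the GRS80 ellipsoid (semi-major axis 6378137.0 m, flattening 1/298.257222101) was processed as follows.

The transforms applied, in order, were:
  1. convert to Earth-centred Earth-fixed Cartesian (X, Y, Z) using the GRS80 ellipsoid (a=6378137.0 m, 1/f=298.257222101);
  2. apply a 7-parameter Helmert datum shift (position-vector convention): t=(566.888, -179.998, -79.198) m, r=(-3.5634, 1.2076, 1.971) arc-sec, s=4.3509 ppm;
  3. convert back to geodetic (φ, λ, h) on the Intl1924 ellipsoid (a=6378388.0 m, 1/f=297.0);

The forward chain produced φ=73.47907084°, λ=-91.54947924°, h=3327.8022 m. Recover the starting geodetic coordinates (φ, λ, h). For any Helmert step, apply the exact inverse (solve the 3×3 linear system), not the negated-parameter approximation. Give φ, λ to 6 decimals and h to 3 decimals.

start: φ=73.479071°, λ=-91.549479°, h=3327.802 m
→ ECEF (a=6378388.000, f=1/297.0): X=-49223.2046, Y=-1819704.4673, Z=6095996.0658
→ Helmert⁻¹: X=-49842.9535, Y=-1819621.3904, Z=6096017.0131
→ geod (Bowring, a=6378137.000): φ=73.47924500°, λ=-91.56905000°, h=3496.1080 m

φ=73.479245°, λ=-91.569050°, h=3496.108 m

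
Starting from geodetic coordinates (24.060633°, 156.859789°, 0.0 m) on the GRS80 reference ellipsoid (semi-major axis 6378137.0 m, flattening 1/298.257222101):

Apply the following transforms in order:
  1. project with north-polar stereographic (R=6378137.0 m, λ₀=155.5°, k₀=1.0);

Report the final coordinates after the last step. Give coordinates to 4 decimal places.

E=196356.8788 m, N=-8272098.1741 m

start: φ=24.060633°, λ=156.859789°, h=0.000 m
→ stereo (R=6378137.0, λ₀=155.5°): E=196356.8788, N=-8272098.1741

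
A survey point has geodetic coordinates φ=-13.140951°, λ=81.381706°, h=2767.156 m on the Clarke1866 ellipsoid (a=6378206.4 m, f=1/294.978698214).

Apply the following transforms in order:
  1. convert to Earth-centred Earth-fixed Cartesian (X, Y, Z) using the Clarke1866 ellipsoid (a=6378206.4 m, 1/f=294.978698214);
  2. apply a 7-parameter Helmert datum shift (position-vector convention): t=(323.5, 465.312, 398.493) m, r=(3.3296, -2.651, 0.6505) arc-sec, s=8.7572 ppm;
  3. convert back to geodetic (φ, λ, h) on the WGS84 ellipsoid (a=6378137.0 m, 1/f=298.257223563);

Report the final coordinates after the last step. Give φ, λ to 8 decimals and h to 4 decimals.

φ=-13.13442013°, λ=81.37944437°, h=3284.6647 m

start: φ=-13.140951°, λ=81.381706°, h=2767.156 m
→ ECEF (a=6378206.400, f=1/294.978698214): X=931319.1560, Y=6144790.6378, Z=-1441134.5992
→ Helmert 7p (PV): X=931649.9549, Y=6145335.9617, Z=-1440637.5644
→ geod (Bowring, a=6378137.000): φ=-13.13442013°, λ=81.37944437°, h=3284.6647 m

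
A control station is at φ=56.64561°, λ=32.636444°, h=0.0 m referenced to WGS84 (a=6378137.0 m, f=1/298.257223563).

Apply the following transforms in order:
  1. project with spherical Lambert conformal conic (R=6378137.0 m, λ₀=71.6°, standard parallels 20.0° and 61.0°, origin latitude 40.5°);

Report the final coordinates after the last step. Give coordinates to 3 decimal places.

E=-2240522.254 m, N=2216629.527 m

start: φ=56.645610°, λ=32.636444°, h=0.000 m
→ lcc (R=6378137.0, λ₀=71.6°): E=-2240522.2540, N=2216629.5268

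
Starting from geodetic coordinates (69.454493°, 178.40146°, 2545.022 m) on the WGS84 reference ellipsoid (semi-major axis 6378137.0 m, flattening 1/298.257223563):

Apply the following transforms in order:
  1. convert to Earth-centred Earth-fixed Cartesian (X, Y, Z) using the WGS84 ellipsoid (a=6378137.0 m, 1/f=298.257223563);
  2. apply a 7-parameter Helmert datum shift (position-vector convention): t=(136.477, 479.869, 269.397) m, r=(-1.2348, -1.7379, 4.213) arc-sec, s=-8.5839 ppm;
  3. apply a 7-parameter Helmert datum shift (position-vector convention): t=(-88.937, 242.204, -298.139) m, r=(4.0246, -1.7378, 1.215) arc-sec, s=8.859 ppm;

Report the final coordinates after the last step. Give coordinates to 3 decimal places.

X=-2245087.771 m, Y=63234.694 m, Z=5952273.195 m

start: φ=69.454493°, λ=178.401460°, h=2545.022 m
→ ECEF (a=6378137.000, f=1/298.257223563): X=-2245032.7402, Y=62652.1905, Z=5952337.2710
→ Helmert 7p (PV): X=-2244928.4232, Y=63121.3001, Z=5952536.2831
→ Helmert 7p (PV): X=-2245087.7709, Y=63234.6936, Z=5952273.1953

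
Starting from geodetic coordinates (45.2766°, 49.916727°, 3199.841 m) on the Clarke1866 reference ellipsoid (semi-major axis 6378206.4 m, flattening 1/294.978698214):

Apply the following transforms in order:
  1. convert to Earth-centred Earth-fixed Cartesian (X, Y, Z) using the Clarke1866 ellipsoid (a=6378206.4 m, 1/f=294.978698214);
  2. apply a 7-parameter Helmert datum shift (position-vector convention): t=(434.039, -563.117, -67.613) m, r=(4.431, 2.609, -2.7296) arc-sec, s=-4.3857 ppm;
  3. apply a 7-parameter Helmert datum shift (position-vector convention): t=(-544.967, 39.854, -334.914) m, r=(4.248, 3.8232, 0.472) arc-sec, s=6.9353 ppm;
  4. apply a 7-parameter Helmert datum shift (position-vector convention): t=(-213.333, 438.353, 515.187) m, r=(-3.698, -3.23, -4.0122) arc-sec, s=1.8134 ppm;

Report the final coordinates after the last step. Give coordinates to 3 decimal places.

start: φ=45.276600°, λ=49.916727°, h=3199.841 m
→ ECEF (a=6378206.400, f=1/294.978698214): X=2896384.1436, Y=3441605.4940, Z=4511102.4043
→ Helmert 7p (PV): X=2896908.0839, Y=3440892.0466, Z=4511052.3039
→ Helmert 7p (PV): X=2896458.9486, Y=3440869.4881, Z=4510765.8450
→ Helmert 7p (PV): X=2896247.1625, Y=3441338.6106, Z=4511272.8795

X=2896247.163 m, Y=3441338.611 m, Z=4511272.880 m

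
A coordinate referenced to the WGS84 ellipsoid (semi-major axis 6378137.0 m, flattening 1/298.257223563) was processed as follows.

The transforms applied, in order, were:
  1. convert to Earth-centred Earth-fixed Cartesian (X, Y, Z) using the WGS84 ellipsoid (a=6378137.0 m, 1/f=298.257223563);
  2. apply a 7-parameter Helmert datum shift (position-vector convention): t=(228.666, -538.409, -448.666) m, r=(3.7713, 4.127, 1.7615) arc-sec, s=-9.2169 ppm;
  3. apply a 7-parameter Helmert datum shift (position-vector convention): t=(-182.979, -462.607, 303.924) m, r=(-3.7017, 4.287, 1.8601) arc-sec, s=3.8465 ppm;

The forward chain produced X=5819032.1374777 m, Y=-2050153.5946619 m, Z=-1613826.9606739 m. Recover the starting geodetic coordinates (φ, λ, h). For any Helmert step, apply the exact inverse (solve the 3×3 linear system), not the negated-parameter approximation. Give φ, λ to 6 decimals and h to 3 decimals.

φ=-14.750641°, λ=-19.400492°, h=74.419 m

start: X=5819032.1375, Y=-2050153.5947, Z=-1613826.9607 m
→ Helmert⁻¹: X=5819207.7948, Y=-2049706.6152, Z=-1614040.5145
→ Helmert⁻¹: X=5819047.5439, Y=-2049266.2879, Z=-1613452.8236
→ geod (Bowring, a=6378137.000): φ=-14.75064100°, λ=-19.40049200°, h=74.4190 m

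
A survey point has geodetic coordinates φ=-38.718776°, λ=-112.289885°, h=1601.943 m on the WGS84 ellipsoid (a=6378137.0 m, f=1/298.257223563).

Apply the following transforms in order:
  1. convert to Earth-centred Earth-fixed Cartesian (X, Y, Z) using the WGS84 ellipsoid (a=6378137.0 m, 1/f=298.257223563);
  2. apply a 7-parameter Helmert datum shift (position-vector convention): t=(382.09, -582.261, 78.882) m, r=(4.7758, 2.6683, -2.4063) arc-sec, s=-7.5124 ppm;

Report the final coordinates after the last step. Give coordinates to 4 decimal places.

start: φ=-38.718776°, λ=-112.289885°, h=1601.943 m
→ ECEF (a=6378137.000, f=1/298.257223563): X=-1890457.8467, Y=-4611731.3759, Z=-3969008.8367
→ Helmert 7p (PV): X=-1890166.6991, Y=-4612165.0410, Z=-3968982.4605

X=-1890166.6991 m, Y=-4612165.0410 m, Z=-3968982.4605 m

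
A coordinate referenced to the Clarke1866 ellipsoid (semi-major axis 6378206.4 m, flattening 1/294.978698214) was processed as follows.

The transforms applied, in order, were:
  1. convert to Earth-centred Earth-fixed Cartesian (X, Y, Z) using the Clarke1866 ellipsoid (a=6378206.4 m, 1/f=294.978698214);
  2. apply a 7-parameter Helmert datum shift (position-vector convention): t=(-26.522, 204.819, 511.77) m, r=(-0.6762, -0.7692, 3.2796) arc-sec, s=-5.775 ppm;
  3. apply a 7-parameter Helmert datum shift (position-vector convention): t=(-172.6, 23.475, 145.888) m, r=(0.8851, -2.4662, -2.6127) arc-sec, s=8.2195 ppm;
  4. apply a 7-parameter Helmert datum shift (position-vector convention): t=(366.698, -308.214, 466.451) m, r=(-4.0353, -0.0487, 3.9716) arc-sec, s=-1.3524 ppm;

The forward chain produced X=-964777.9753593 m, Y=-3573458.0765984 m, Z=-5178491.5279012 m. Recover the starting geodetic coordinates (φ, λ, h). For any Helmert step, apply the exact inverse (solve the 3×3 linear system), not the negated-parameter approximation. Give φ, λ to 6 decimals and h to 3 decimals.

φ=-54.634859°, λ=-105.114478°, h=2330.172 m

start: X=-964777.9754, Y=-3573458.0766, Z=-5178491.5279 m
→ Helmert⁻¹: X=-965215.9997, Y=-3573034.7888, Z=-5179034.6568
→ Helmert⁻¹: X=-965052.1325, Y=-3573063.3434, Z=-5179111.1039
→ Helmert⁻¹: X=-965107.3141, Y=-3573256.4724, Z=-5179660.9016
→ geod (Bowring, a=6378206.400): φ=-54.63485900°, λ=-105.11447800°, h=2330.1720 m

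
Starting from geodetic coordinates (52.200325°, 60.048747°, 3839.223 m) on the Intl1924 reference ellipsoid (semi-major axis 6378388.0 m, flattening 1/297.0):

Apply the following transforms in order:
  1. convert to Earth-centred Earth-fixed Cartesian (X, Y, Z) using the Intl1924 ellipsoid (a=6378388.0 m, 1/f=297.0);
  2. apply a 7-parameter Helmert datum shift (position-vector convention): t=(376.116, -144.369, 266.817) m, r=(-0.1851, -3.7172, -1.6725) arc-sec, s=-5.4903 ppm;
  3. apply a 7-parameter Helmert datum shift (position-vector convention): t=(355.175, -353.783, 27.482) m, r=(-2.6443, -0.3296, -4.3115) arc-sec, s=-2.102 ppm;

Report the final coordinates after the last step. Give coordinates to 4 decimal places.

X=1957784.3943 m, Y=3395899.2900 m, Z=5019876.3321 m

start: φ=52.200325°, λ=60.048747°, h=3839.223 m
→ ECEF (a=6378388.000, f=1/297.0): X=1957067.9146, Y=3396411.1522, Z=5019628.3347
→ Helmert 7p (PV): X=1957370.3647, Y=3396236.7716, Z=5019899.8136
→ Helmert 7p (PV): X=1957784.3943, Y=3395899.2900, Z=5019876.3321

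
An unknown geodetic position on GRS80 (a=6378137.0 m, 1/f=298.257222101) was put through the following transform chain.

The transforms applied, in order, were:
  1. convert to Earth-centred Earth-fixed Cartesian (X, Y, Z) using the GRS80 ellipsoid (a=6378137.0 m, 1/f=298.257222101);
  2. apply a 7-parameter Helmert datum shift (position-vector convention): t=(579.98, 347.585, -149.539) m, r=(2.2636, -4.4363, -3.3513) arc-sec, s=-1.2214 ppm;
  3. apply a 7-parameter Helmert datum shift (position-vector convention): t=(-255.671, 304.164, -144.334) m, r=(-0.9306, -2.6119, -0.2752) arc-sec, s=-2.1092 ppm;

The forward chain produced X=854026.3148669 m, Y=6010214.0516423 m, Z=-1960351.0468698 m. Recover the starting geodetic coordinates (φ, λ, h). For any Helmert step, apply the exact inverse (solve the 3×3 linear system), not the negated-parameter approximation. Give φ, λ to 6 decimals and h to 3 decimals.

φ=-18.009464°, λ=81.916432°, h=2429.225 m

start: X=854026.3149, Y=6010214.0516, Z=-1960351.0469 m
→ Helmert⁻¹: X=854250.9476, Y=6009932.5473, Z=-1960194.5497
→ Helmert⁻¹: X=853532.2111, Y=6009584.6593, Z=-1960131.7130
→ geod (Bowring, a=6378137.000): φ=-18.00946400°, λ=81.91643200°, h=2429.2250 m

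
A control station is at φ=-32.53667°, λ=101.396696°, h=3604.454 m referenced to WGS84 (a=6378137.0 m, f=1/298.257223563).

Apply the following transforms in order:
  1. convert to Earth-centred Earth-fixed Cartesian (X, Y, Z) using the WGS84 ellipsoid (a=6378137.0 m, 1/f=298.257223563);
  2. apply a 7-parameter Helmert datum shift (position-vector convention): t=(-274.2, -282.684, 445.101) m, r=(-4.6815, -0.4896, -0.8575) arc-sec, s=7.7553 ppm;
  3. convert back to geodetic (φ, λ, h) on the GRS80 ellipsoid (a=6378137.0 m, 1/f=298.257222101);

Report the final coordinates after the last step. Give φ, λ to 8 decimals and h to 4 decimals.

φ=-32.53567268°, λ=101.39999037°, h=3227.0154 m

start: φ=-32.536670°, λ=101.396696°, h=3604.454 m
→ ECEF (a=6378137.000, f=1/298.257223563): X=-1064144.4756, Y=5279139.6537, Z=-3412690.7827
→ Helmert 7p (PV): X=-1064396.8808, Y=5278824.8781, Z=-3412394.4932
→ geod (Bowring, a=6378137.000): φ=-32.53567268°, λ=101.39999037°, h=3227.0154 m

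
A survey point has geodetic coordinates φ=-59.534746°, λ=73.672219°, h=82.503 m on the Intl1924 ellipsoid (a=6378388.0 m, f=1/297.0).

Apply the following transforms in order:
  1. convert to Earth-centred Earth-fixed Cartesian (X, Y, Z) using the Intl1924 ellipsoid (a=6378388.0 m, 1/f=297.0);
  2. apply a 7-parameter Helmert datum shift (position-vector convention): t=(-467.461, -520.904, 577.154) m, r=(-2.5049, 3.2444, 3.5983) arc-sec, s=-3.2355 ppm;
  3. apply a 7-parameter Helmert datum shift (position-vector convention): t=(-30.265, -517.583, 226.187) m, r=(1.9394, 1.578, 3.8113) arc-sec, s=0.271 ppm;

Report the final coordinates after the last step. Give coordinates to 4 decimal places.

start: φ=-59.534746°, λ=73.672219°, h=82.503 m
→ ECEF (a=6378388.000, f=1/297.0): X=911455.8120, Y=3111334.8732, Z=-5474567.0295
→ Helmert 7p (PV): X=910845.0139, Y=3110753.3193, Z=-5474024.2833
→ Helmert 7p (PV): X=910715.6379, Y=3110304.8791, Z=-5473777.2993

X=910715.6379 m, Y=3110304.8791 m, Z=-5473777.2993 m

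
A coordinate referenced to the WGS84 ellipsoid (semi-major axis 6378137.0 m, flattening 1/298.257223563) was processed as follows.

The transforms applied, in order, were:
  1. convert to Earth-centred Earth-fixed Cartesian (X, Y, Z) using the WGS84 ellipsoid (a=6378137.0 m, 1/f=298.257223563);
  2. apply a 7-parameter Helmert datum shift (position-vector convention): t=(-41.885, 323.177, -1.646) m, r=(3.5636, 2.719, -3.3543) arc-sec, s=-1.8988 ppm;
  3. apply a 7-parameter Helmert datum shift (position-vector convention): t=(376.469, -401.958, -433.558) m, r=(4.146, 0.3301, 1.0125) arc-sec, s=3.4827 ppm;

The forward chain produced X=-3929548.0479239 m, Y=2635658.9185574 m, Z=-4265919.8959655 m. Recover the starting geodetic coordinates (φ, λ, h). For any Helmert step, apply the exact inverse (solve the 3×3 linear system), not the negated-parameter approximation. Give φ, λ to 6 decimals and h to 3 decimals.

start: X=-3929548.0479, Y=2635658.9186, Z=-4265919.8960 m
→ Helmert⁻¹: X=-3929891.0644, Y=2635985.2480, Z=-4265530.7562
→ Helmert⁻¹: X=-3929843.2708, Y=2635529.4715, Z=-4265634.5467
→ geod (Bowring, a=6378137.000): φ=-42.22565700°, λ=146.15241900°, h=2138.0660 m

φ=-42.225657°, λ=146.152419°, h=2138.066 m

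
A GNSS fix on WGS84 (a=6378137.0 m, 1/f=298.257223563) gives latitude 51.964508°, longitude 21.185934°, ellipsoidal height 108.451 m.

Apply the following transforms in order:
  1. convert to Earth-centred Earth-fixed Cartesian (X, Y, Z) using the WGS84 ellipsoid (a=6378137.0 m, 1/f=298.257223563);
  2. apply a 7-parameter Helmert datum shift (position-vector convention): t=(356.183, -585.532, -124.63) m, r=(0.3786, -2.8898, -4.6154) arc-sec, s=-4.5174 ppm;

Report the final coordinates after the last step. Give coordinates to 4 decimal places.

X=3672271.1131 m, Y=1422542.9056 m, Z=5000363.3369 m

start: φ=51.964508°, λ=21.185934°, h=108.451 m
→ ECEF (a=6378137.000, f=1/298.257223563): X=3671969.7286, Y=1423226.2092, Z=5000456.4991
→ Helmert 7p (PV): X=3672271.1131, Y=1422542.9056, Z=5000363.3369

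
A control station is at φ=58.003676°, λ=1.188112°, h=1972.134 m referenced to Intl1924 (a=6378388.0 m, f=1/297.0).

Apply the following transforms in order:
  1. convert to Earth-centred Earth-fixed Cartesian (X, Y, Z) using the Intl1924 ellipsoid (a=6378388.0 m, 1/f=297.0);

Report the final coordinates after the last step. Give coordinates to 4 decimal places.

X=3388200.5271 m, Y=70269.3782 m, Z=5387740.8201 m

start: φ=58.003676°, λ=1.188112°, h=1972.134 m
→ ECEF (a=6378388.000, f=1/297.0): X=3388200.5271, Y=70269.3782, Z=5387740.8201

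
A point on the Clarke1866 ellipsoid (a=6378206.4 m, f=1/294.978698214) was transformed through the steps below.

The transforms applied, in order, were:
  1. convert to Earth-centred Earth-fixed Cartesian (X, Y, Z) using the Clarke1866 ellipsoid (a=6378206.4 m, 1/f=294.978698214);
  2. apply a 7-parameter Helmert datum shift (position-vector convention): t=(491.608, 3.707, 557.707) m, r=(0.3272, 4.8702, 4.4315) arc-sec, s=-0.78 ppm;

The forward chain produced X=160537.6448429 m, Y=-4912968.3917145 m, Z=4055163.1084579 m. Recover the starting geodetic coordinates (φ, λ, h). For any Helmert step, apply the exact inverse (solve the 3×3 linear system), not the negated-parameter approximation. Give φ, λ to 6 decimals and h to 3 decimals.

start: X=160537.6448, Y=-4912968.3917, Z=4055163.1085 m
→ Helmert⁻¹: X=159844.8736, Y=-4912972.9331, Z=4054620.1317
→ geod (Bowring, a=6378206.400): φ=39.70864600°, λ=-88.13652400°, h=2607.5340 m

φ=39.708646°, λ=-88.136524°, h=2607.534 m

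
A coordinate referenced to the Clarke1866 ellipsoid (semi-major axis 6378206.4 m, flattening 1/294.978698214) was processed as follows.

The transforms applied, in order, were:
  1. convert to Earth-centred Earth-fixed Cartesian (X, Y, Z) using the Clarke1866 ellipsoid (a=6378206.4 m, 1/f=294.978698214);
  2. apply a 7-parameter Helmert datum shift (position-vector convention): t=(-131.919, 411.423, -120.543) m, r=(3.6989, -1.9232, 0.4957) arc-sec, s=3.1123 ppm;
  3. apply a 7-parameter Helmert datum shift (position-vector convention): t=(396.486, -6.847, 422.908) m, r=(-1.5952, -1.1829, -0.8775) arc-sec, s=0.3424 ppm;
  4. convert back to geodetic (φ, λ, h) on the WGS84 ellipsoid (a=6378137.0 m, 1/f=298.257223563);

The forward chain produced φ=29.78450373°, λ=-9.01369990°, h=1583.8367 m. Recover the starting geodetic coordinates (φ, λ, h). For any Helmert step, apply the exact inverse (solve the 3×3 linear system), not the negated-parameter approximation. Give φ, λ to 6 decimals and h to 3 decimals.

start: φ=29.784504°, λ=-9.013700°, h=1583.837 m
→ ECEF (a=6378137.000, f=1/298.257223563): X=5473103.3239, Y=-868195.9509, Z=3150450.5511
→ Helmert⁻¹: X=5472726.7222, Y=-868189.8856, Z=3149988.4648
→ Helmert⁻¹: X=5472868.8918, Y=-868555.2684, Z=3150063.7507
→ geod (Bowring, a=6378206.400): φ=29.78410800°, λ=-9.01774900°, h=1228.7730 m

φ=29.784108°, λ=-9.017749°, h=1228.773 m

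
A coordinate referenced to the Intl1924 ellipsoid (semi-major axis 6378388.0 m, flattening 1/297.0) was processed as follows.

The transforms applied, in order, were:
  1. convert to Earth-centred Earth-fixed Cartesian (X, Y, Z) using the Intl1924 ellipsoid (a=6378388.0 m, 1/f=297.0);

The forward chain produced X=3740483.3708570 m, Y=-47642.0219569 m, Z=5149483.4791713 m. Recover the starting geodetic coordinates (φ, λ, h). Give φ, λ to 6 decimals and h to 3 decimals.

φ=54.187442°, λ=-0.729729°, h=493.136 m

start: X=3740483.3709, Y=-47642.0220, Z=5149483.4792 m
→ geod (Bowring, a=6378388.000): φ=54.18744200°, λ=-0.72972900°, h=493.1360 m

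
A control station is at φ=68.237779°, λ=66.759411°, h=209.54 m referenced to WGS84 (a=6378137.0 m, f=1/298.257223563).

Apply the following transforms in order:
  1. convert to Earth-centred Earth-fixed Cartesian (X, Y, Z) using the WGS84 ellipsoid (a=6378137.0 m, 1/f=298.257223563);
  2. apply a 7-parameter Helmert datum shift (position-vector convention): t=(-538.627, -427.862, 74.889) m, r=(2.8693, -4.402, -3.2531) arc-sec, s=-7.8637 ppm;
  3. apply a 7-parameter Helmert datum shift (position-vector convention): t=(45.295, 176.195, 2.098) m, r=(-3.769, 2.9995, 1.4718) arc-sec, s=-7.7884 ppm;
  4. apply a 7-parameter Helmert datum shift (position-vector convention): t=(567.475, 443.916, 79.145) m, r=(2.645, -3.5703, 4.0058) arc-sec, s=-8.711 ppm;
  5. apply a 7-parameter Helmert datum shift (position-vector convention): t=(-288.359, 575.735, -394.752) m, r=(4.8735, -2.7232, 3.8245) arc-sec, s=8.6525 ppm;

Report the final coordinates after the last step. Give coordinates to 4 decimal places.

start: φ=68.237779°, λ=66.759411°, h=209.540 m
→ ECEF (a=6378137.000, f=1/298.257223563): X=935841.9461, Y=2179217.9740, Z=5901171.5910
→ Helmert 7p (PV): X=935204.3903, Y=2178676.1267, Z=5901250.3614
→ Helmert 7p (PV): X=935312.6710, Y=2178949.8569, Z=5901153.0886
→ Helmert 7p (PV): X=935727.5382, Y=2179317.2845, Z=5901224.9593
→ Helmert 7p (PV): X=935328.9557, Y=2179789.7944, Z=5900945.1137

X=935328.9557 m, Y=2179789.7944 m, Z=5900945.1137 m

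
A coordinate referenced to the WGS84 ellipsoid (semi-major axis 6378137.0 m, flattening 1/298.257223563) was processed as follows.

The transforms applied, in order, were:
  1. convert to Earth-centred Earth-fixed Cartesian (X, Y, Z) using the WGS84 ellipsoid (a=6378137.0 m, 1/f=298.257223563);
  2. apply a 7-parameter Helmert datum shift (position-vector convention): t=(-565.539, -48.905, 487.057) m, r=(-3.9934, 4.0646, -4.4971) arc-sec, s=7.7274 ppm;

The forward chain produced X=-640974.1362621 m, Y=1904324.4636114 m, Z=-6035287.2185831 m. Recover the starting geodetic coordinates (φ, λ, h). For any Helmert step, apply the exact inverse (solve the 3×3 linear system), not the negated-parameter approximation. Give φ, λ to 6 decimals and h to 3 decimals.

φ=-71.702882°, λ=108.583895°, h=2468.711 m

start: X=-640974.1363, Y=1904324.4636, Z=-6035287.2186 m
→ Helmert⁻¹: X=-640326.2328, Y=1904461.5467, Z=-6035703.3818
→ geod (Bowring, a=6378137.000): φ=-71.70288200°, λ=108.58389500°, h=2468.7110 m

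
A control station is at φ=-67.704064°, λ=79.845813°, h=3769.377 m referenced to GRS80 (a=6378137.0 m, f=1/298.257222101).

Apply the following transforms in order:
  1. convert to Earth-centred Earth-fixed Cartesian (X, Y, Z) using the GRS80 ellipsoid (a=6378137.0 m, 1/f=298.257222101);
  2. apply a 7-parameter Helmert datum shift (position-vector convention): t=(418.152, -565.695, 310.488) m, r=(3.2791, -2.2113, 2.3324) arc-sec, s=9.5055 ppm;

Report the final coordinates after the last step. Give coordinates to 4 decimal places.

X=428544.1508 m, Y=2389720.7618 m, Z=-5881839.8554 m

start: φ=-67.704064°, λ=79.845813°, h=3769.377 m
→ ECEF (a=6378137.000, f=1/298.257222101): X=428085.8962, Y=2390165.3840, Z=-5882137.0183
→ Helmert 7p (PV): X=428544.1508, Y=2389720.7618, Z=-5881839.8554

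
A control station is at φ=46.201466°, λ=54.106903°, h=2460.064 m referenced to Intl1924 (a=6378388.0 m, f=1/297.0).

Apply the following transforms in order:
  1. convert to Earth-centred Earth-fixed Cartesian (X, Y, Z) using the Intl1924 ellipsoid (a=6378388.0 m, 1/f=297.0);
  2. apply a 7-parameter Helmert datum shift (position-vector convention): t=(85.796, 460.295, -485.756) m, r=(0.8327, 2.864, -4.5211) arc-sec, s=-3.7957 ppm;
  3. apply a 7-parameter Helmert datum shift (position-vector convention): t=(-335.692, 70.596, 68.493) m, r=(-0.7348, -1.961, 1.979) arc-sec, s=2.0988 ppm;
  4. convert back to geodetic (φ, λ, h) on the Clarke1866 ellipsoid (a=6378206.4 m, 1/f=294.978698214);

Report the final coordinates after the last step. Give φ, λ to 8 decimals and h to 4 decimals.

φ=46.19822033°, λ=54.11262224°, h=2602.1531 m

start: φ=46.201466°, λ=54.106903°, h=2460.064 m
→ ECEF (a=6378388.000, f=1/297.0): X=2593734.3939, Y=3584012.5380, Z=4582634.3889
→ Helmert 7p (PV): X=2593952.5322, Y=3584383.8773, Z=4582109.6934
→ Helmert 7p (PV): X=2593544.3310, Y=3584503.2073, Z=4582199.6955
→ geod (Bowring, a=6378206.400): φ=46.19822033°, λ=54.11262224°, h=2602.1531 m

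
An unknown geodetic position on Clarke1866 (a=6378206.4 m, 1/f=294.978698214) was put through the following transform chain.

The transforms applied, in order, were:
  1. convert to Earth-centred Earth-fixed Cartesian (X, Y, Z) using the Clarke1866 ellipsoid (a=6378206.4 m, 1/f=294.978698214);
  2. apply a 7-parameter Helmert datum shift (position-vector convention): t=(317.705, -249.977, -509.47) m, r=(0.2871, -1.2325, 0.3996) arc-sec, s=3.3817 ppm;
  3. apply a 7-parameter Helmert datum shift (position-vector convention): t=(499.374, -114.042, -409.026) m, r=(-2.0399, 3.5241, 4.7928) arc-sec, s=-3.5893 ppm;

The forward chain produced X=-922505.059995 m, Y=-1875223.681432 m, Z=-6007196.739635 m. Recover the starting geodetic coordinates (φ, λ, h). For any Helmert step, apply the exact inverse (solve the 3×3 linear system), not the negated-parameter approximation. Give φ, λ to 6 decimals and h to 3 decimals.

start: X=-922505.0600, Y=-1875223.6814, Z=-6007196.7396 m
→ Helmert⁻¹: X=-922948.6867, Y=-1875035.5180, Z=-6006843.5863
→ Helmert⁻¹: X=-923302.7912, Y=-1874785.7726, Z=-6006305.6782
→ geod (Bowring, a=6378206.400): φ=-70.93580700°, λ=-116.21952800°, h=574.3280 m

φ=-70.935807°, λ=-116.219528°, h=574.328 m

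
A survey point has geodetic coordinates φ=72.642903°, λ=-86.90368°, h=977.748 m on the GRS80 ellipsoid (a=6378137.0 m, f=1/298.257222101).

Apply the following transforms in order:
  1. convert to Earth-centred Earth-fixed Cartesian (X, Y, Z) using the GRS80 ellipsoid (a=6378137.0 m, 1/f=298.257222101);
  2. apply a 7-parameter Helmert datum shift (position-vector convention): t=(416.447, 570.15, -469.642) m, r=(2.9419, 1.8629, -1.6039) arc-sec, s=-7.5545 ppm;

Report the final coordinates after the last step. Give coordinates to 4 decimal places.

start: φ=72.642903°, λ=-86.903680°, h=977.748 m
→ ECEF (a=6378137.000, f=1/298.257222101): X=103107.8461, Y=-1906098.9645, Z=6066405.5754
→ Helmert 7p (PV): X=103563.4815, Y=-1905601.7395, Z=6065861.9876

X=103563.4815 m, Y=-1905601.7395 m, Z=6065861.9876 m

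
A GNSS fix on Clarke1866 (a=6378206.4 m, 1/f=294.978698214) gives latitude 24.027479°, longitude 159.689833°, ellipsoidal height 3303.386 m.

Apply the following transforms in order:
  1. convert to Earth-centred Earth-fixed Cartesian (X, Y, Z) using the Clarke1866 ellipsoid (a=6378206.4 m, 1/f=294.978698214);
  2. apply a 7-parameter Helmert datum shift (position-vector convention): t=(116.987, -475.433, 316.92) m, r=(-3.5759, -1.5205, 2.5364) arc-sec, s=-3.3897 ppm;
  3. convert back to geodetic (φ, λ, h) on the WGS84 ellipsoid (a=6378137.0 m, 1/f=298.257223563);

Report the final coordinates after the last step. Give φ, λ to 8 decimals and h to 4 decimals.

start: φ=24.027479°, λ=159.689833°, h=3303.386 m
→ ECEF (a=6378206.400, f=1/294.978698214): X=-5469245.1945, Y=2024238.6051, Z=2582259.5671
→ Helmert 7p (PV): X=-5469153.5953, Y=2023733.8235, Z=2582492.3241
→ geod (Bowring, a=6378137.000): φ=24.02876352°, λ=159.69417181°, h=3189.7531 m

φ=24.02876352°, λ=159.69417181°, h=3189.7531 m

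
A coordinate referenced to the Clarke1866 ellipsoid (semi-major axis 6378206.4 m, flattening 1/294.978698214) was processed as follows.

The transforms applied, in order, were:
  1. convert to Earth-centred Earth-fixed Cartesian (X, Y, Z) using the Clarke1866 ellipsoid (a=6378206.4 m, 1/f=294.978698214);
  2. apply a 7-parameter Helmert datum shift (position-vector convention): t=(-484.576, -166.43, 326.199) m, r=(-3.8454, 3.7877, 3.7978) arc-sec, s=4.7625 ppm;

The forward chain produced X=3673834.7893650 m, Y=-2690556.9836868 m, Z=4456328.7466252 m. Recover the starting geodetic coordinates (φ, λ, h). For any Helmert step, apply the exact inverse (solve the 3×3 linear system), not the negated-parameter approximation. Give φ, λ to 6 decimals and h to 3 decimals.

φ=44.571546°, λ=-36.214642°, h=3770.532 m

start: X=3673834.7894, Y=-2690556.9837, Z=4456328.7466 m
→ Helmert⁻¹: X=3674170.5010, Y=-2690528.4638, Z=4455998.6363
→ geod (Bowring, a=6378206.400): φ=44.57154600°, λ=-36.21464200°, h=3770.5320 m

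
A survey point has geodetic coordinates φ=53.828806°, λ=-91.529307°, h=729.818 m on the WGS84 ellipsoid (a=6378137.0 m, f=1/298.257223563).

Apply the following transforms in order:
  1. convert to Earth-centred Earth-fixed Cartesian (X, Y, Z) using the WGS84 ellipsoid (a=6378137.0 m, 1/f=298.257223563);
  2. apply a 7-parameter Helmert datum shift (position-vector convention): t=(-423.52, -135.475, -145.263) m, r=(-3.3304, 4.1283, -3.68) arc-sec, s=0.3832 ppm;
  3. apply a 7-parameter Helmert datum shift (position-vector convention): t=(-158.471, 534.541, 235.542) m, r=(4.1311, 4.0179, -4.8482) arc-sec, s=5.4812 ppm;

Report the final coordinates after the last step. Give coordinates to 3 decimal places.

start: φ=53.828806°, λ=-91.529307°, h=729.818 m
→ ECEF (a=6378137.000, f=1/298.257223563): X=-100696.0412, Y=-3771700.5113, Z=5126110.0295
→ Helmert 7p (PV): X=-101084.2944, Y=-3771752.8677, Z=5126029.6450
→ Helmert 7p (PV): X=-101232.1219, Y=-3771339.2898, Z=5126219.7113

X=-101232.122 m, Y=-3771339.290 m, Z=5126219.711 m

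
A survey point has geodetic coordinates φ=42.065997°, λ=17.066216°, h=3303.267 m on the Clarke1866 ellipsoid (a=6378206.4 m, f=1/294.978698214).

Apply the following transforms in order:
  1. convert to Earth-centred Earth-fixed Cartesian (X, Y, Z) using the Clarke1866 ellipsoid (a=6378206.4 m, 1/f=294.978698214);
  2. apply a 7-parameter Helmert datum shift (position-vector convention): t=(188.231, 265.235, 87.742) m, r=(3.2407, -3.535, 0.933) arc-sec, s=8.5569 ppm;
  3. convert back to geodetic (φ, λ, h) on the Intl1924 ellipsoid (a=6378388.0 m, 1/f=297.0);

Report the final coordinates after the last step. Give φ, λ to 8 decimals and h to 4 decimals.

φ=42.06491983°, λ=17.06835680°, h=3361.1433 m

start: φ=42.065997°, λ=17.066216°, h=3303.267 m
→ ECEF (a=6378206.400, f=1/294.978698214): X=4535748.0001, Y=1392451.2290, Z=4253061.2547
→ Helmert 7p (PV): X=4535895.8542, Y=1392682.0739, Z=4253285.0023
→ geod (Bowring, a=6378388.000): φ=42.06491983°, λ=17.06835680°, h=3361.1433 m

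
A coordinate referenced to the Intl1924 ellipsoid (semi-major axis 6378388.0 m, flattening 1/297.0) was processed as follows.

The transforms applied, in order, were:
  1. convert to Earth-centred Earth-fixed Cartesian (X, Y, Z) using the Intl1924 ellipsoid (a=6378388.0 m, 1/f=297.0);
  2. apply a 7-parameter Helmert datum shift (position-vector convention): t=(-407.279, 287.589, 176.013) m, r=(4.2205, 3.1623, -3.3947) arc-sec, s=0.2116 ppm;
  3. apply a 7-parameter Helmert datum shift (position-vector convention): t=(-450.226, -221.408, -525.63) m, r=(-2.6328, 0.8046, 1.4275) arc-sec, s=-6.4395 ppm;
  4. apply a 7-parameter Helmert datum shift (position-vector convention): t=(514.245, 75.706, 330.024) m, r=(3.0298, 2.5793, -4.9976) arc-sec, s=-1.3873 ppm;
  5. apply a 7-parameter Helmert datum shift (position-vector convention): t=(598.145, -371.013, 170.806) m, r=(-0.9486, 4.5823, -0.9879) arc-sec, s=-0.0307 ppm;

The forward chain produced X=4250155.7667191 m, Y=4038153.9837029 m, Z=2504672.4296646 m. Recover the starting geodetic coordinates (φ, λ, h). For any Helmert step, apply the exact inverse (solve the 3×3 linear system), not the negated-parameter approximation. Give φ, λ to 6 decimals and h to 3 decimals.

start: X=4250155.7667, Y=4038153.9837, Z=2504672.4297 m
→ Helmert⁻¹: X=4249482.7682, Y=4038533.9549, Z=2504614.6784
→ Helmert⁻¹: X=4248845.2507, Y=4038603.5820, Z=2504281.9370
→ Helmert⁻¹: X=4249341.0204, Y=4038789.6169, Z=2504891.8245
→ Helmert⁻¹: X=4249642.5325, Y=4038622.3638, Z=2504697.7974
→ geod (Bowring, a=6378388.000): φ=23.27378300°, λ=43.54155800°, h=162.1810 m

φ=23.273783°, λ=43.541558°, h=162.181 m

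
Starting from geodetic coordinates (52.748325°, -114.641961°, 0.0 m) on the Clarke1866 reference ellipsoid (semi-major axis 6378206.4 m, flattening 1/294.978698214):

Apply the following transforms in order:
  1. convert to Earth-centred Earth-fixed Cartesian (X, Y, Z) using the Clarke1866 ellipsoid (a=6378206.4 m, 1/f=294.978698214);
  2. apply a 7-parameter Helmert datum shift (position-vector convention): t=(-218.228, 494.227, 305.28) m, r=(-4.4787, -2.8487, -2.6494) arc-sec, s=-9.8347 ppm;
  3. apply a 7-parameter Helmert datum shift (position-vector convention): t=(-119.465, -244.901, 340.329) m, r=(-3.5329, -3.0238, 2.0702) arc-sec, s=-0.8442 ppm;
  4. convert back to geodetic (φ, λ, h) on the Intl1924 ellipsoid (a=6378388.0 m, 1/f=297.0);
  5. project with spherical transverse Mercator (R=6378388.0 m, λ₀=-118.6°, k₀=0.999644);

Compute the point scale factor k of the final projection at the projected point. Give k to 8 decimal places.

start: φ=52.748325°, λ=-114.641961°, h=0.000 m
→ ECEF (a=6378206.400, f=1/294.978698214): X=-1613226.2457, Y=-3516784.7885, Z=5053435.6733
→ Helmert 7p (PV): X=-1613543.5713, Y=-3516125.5279, Z=5053745.3348
→ Helmert 7p (PV): X=-1613700.4710, Y=-3516297.0947, Z=5054117.9673
→ geod (Bowring, a=6378388.000): φ=52.75252198°, λ=-114.65135575°, h=120.1715 m
→ into tm (λ₀=-118.6°): φ=52.75252198°, λ−λ₀=3.94864425°
scale k = 1.00051342

1.00051342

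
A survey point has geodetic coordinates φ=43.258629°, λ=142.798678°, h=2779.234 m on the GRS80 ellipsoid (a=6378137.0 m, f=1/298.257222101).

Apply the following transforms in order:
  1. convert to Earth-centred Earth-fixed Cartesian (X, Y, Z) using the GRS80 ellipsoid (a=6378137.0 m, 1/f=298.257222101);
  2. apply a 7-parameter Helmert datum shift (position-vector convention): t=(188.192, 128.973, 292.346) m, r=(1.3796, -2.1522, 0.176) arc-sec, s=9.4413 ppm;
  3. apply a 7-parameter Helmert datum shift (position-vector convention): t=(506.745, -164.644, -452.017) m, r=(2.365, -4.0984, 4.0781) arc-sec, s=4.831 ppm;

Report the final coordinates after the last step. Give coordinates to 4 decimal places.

X=-3706799.5946 m, Y=2813941.1037 m, Z=4350216.8050 m

start: φ=43.258629°, λ=142.798678°, h=2779.234 m
→ ECEF (a=6378137.000, f=1/298.257222101): X=-3707251.7394, Y=2814092.0512, Z=4350375.6372
→ Helmert 7p (PV): X=-3707146.3428, Y=2814215.3319, Z=4350689.1962
→ Helmert 7p (PV): X=-3706799.5946, Y=2813941.1037, Z=4350216.8050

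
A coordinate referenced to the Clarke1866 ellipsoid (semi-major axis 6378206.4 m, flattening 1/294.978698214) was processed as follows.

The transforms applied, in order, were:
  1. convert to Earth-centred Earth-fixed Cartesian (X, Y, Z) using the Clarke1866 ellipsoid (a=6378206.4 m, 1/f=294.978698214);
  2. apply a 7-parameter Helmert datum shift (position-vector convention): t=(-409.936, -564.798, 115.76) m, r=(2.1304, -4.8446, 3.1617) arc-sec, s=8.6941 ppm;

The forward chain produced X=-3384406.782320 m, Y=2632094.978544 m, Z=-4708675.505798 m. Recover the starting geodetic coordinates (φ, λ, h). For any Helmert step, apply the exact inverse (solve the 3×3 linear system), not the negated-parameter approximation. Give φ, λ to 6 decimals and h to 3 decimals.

φ=-47.874319°, λ=142.118573°, h=1871.490 m

start: X=-3384406.7823, Y=2632094.9785, Z=-4708675.5058 m
→ Helmert⁻¹: X=-3384037.6663, Y=2632640.1262, Z=-4708698.0367
→ geod (Bowring, a=6378206.400): φ=-47.87431900°, λ=142.11857300°, h=1871.4900 m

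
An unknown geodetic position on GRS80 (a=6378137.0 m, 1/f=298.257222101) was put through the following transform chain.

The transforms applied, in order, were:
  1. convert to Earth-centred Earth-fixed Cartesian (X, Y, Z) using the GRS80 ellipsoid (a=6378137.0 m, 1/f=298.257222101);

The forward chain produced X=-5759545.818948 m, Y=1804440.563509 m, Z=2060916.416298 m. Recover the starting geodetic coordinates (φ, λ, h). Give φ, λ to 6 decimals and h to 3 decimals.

φ=18.970977°, λ=162.604454°, h=1860.417 m

start: X=-5759545.8189, Y=1804440.5635, Z=2060916.4163 m
→ geod (Bowring, a=6378137.000): φ=18.97097700°, λ=162.60445400°, h=1860.4170 m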